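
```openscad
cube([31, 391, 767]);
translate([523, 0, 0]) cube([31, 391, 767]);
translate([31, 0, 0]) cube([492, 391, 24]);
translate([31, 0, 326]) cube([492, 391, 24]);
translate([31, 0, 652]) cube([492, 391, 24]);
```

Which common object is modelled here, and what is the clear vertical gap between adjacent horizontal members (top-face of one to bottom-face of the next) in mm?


A bookshelf. The clear shelf gap is 302 mm.

Two tall side panels with 3 horizontal boards between them — a bookshelf. The first two shelf undersides are at z = 0 and z = 326; with shelf thickness 24, the clear gap is 326 − 0 − 24 = 302 mm.


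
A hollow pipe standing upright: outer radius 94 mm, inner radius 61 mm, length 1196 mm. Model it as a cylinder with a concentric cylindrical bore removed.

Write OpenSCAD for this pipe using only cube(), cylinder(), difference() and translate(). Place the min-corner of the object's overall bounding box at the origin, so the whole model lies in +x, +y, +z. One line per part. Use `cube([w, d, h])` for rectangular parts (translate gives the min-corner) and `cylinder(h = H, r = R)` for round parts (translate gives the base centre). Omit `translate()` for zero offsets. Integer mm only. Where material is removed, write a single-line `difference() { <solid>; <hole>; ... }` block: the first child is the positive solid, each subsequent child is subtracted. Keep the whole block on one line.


difference() { translate([94, 94, 0]) cylinder(h = 1196, r = 94); translate([94, 94, 0]) cylinder(h = 1196, r = 61); }


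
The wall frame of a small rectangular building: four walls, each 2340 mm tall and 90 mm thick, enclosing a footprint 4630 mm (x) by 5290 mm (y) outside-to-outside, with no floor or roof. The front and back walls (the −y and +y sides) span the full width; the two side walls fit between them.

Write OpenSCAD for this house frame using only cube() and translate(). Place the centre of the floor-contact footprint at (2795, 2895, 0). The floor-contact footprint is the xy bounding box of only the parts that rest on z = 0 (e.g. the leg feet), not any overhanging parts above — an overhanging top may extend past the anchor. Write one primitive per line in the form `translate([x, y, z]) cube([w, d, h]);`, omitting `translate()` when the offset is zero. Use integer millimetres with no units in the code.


translate([480, 250, 0]) cube([4630, 90, 2340]);
translate([480, 5450, 0]) cube([4630, 90, 2340]);
translate([480, 340, 0]) cube([90, 5110, 2340]);
translate([5020, 340, 0]) cube([90, 5110, 2340]);


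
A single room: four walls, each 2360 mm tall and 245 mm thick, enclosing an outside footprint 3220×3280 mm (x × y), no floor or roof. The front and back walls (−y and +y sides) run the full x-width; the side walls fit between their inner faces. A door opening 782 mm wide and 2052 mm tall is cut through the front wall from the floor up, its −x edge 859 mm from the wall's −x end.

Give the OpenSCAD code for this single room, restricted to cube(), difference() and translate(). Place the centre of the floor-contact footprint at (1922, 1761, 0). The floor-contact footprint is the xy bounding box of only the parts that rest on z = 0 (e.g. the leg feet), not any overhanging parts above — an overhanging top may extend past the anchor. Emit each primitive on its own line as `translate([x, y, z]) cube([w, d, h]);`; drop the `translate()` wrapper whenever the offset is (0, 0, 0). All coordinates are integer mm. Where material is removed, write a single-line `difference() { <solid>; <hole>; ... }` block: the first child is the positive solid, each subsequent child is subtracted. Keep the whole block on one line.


difference() { translate([312, 121, 0]) cube([3220, 245, 2360]); translate([1171, 121, 0]) cube([782, 245, 2052]); }
translate([312, 3156, 0]) cube([3220, 245, 2360]);
translate([312, 366, 0]) cube([245, 2790, 2360]);
translate([3287, 366, 0]) cube([245, 2790, 2360]);


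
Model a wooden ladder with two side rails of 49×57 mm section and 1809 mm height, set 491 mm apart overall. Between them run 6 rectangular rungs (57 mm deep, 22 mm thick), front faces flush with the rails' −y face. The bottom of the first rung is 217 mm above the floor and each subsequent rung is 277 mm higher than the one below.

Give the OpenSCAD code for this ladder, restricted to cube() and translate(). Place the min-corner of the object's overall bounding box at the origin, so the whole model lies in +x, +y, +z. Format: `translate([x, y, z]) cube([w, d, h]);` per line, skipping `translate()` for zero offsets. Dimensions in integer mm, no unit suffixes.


cube([49, 57, 1809]);
translate([442, 0, 0]) cube([49, 57, 1809]);
translate([49, 0, 217]) cube([393, 57, 22]);
translate([49, 0, 494]) cube([393, 57, 22]);
translate([49, 0, 771]) cube([393, 57, 22]);
translate([49, 0, 1048]) cube([393, 57, 22]);
translate([49, 0, 1325]) cube([393, 57, 22]);
translate([49, 0, 1602]) cube([393, 57, 22]);


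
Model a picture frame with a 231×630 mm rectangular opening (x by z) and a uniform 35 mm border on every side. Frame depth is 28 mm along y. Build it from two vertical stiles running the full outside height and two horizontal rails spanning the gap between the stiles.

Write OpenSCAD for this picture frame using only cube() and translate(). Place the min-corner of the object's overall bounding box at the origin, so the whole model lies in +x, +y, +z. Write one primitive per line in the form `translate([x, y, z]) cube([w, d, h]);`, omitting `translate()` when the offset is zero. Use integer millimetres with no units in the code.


cube([35, 28, 700]);
translate([266, 0, 0]) cube([35, 28, 700]);
translate([35, 0, 0]) cube([231, 28, 35]);
translate([35, 0, 665]) cube([231, 28, 35]);


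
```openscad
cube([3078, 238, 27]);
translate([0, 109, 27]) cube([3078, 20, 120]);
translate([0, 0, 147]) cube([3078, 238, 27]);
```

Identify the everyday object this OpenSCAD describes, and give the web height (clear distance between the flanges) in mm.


An I-beam. The web height is 120 mm.

Two wide flanges with a thin centred web — an I-beam. Overall 174 mm minus two 27 mm flanges gives a web of 174 − 2·27 = 120 mm.


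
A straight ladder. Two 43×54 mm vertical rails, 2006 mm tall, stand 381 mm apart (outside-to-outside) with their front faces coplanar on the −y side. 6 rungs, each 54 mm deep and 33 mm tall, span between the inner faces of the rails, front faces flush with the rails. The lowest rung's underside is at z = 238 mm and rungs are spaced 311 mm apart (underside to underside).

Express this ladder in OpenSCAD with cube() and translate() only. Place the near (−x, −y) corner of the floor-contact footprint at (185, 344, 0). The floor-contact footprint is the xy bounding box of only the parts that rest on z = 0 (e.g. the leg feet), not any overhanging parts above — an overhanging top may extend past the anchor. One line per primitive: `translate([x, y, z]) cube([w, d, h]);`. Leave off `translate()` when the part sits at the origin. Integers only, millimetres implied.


translate([185, 344, 0]) cube([43, 54, 2006]);
translate([523, 344, 0]) cube([43, 54, 2006]);
translate([228, 344, 238]) cube([295, 54, 33]);
translate([228, 344, 549]) cube([295, 54, 33]);
translate([228, 344, 860]) cube([295, 54, 33]);
translate([228, 344, 1171]) cube([295, 54, 33]);
translate([228, 344, 1482]) cube([295, 54, 33]);
translate([228, 344, 1793]) cube([295, 54, 33]);


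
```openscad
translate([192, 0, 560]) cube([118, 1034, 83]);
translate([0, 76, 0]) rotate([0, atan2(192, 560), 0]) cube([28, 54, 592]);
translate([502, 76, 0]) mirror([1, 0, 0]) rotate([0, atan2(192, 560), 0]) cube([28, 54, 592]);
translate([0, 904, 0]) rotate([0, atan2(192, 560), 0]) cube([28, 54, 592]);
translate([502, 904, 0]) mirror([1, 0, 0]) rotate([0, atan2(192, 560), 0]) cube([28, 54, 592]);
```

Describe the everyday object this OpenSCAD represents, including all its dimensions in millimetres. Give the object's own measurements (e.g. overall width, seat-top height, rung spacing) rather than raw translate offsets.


A sawhorse. A 118×1034×83 mm beam (x, y, z) sits on two A-frame leg pairs. Each pair is two raked legs of 28×54 mm section (54 mm along y) splaying symmetrically in x. Each leg rises 560 mm vertically over 192 mm of horizontal reach and is 592 mm long along its own axis. Every leg's outer bottom edge rests on the floor and its outer top edge meets a bottom edge of the beam — the left legs (tilting toward +x) meet the beam's −x bottom edge, the right legs (their mirror images, tilting toward −x) meet its +x bottom edge — so the leg tops tuck under the beam, the beam's underside is 560 mm above the floor, and the feet are 502 mm apart outside-to-outside with the beam centred between them. The two leg pairs are set in 76 mm from either end of the beam.


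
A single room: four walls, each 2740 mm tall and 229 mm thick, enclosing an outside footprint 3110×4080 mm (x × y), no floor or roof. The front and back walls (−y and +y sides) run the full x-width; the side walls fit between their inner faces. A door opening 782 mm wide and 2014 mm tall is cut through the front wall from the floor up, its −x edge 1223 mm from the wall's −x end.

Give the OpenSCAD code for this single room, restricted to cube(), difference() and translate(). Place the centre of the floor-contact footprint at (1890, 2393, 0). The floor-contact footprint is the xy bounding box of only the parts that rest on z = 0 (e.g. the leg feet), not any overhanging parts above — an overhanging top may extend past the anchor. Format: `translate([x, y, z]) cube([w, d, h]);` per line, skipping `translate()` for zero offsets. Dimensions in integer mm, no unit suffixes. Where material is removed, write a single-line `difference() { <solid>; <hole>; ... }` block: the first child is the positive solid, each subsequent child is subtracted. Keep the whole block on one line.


difference() { translate([335, 353, 0]) cube([3110, 229, 2740]); translate([1558, 353, 0]) cube([782, 229, 2014]); }
translate([335, 4204, 0]) cube([3110, 229, 2740]);
translate([335, 582, 0]) cube([229, 3622, 2740]);
translate([3216, 582, 0]) cube([229, 3622, 2740]);


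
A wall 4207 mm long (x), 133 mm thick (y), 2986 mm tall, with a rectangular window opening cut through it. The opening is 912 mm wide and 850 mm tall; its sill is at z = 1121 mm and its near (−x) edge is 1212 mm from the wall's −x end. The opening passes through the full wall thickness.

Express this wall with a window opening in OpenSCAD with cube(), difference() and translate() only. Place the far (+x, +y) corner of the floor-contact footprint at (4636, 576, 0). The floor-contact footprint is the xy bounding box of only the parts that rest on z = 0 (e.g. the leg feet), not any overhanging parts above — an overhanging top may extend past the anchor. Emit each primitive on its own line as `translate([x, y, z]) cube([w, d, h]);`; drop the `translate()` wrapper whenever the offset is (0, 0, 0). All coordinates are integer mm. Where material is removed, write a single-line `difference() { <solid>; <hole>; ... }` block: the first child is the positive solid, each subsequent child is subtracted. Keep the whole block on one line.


difference() { translate([429, 443, 0]) cube([4207, 133, 2986]); translate([1641, 443, 1121]) cube([912, 133, 850]); }


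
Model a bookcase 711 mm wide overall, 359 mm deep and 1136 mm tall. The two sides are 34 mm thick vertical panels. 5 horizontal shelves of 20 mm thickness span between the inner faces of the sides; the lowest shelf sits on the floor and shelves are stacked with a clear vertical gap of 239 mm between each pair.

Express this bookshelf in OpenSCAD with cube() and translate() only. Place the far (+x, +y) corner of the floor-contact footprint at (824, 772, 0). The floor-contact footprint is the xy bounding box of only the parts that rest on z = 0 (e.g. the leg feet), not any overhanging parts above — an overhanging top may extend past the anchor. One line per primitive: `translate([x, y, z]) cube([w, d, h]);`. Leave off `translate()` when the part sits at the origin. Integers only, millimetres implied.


translate([113, 413, 0]) cube([34, 359, 1136]);
translate([790, 413, 0]) cube([34, 359, 1136]);
translate([147, 413, 0]) cube([643, 359, 20]);
translate([147, 413, 259]) cube([643, 359, 20]);
translate([147, 413, 518]) cube([643, 359, 20]);
translate([147, 413, 777]) cube([643, 359, 20]);
translate([147, 413, 1036]) cube([643, 359, 20]);


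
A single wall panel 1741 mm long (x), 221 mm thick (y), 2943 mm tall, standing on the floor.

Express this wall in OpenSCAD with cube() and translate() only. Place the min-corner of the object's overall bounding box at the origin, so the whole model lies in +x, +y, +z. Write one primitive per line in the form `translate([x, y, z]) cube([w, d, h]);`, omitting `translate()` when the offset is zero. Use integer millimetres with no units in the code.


cube([1741, 221, 2943]);


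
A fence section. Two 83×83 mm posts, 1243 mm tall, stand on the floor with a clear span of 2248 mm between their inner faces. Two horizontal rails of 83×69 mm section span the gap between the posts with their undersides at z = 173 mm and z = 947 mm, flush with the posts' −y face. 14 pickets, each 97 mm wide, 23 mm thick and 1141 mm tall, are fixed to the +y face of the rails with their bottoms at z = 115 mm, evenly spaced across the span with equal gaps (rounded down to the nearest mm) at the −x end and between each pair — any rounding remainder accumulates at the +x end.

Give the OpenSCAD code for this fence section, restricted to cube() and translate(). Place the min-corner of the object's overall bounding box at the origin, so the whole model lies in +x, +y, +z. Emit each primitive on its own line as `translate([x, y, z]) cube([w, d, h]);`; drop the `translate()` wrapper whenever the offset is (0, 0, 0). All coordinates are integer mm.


cube([83, 83, 1243]);
translate([2331, 0, 0]) cube([83, 83, 1243]);
translate([83, 0, 173]) cube([2248, 83, 69]);
translate([83, 0, 947]) cube([2248, 83, 69]);
translate([142, 83, 115]) cube([97, 23, 1141]);
translate([298, 83, 115]) cube([97, 23, 1141]);
translate([454, 83, 115]) cube([97, 23, 1141]);
translate([610, 83, 115]) cube([97, 23, 1141]);
translate([766, 83, 115]) cube([97, 23, 1141]);
translate([922, 83, 115]) cube([97, 23, 1141]);
translate([1078, 83, 115]) cube([97, 23, 1141]);
translate([1234, 83, 115]) cube([97, 23, 1141]);
translate([1390, 83, 115]) cube([97, 23, 1141]);
translate([1546, 83, 115]) cube([97, 23, 1141]);
translate([1702, 83, 115]) cube([97, 23, 1141]);
translate([1858, 83, 115]) cube([97, 23, 1141]);
translate([2014, 83, 115]) cube([97, 23, 1141]);
translate([2170, 83, 115]) cube([97, 23, 1141]);


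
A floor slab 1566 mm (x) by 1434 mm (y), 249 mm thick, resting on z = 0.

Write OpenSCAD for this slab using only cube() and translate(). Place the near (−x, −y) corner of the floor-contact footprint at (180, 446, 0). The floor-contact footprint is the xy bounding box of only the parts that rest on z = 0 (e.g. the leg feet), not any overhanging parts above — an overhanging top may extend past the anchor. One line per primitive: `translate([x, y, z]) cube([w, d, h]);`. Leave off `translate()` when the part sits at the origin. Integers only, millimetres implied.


translate([180, 446, 0]) cube([1566, 1434, 249]);


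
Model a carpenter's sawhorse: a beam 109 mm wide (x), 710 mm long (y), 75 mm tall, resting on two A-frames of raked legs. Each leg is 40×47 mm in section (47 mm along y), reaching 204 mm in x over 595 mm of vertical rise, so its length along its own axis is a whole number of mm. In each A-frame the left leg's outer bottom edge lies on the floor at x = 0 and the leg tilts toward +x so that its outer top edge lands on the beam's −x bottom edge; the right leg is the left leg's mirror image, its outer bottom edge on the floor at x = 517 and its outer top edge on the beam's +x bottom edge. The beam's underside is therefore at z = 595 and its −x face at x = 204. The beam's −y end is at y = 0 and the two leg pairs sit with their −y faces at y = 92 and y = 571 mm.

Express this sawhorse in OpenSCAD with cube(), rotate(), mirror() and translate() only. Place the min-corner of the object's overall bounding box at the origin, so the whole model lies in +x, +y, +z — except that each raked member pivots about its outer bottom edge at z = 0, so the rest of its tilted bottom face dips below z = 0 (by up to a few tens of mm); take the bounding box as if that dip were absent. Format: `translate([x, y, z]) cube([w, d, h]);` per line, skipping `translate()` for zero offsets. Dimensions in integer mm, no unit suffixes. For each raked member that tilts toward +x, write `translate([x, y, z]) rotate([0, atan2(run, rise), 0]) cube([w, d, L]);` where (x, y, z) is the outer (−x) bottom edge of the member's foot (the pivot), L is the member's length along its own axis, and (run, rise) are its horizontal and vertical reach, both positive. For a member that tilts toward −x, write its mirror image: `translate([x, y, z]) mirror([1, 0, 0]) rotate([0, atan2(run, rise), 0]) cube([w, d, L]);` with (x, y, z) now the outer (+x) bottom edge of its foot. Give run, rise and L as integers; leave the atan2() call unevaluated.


translate([204, 0, 595]) cube([109, 710, 75]);
translate([0, 92, 0]) rotate([0, atan2(204, 595), 0]) cube([40, 47, 629]);
translate([517, 92, 0]) mirror([1, 0, 0]) rotate([0, atan2(204, 595), 0]) cube([40, 47, 629]);
translate([0, 571, 0]) rotate([0, atan2(204, 595), 0]) cube([40, 47, 629]);
translate([517, 571, 0]) mirror([1, 0, 0]) rotate([0, atan2(204, 595), 0]) cube([40, 47, 629]);


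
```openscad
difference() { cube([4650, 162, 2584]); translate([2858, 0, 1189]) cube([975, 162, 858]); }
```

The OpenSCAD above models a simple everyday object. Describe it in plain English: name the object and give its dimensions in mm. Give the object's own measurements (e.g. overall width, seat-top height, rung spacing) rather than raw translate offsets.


A wall 4650 mm long (x), 162 mm thick (y), 2584 mm tall, with a rectangular window opening cut through it. The opening is 975 mm wide and 858 mm tall; its sill is at z = 1189 mm and its near (−x) edge is 2858 mm from the wall's −x end. The opening passes through the full wall thickness.


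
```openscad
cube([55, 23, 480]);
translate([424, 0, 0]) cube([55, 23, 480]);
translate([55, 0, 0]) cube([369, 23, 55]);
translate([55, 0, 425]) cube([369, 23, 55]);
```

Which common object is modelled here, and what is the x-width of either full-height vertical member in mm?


A picture frame. The border width is 55 mm.

Four thin pieces enclosing a rectangular opening — a picture frame. The two full-height stiles are 480 mm tall; the top rail sits at z = 425 and is 55 mm tall, so the border above the opening is 480 − 425 = 55 mm, matching the stile x-width.


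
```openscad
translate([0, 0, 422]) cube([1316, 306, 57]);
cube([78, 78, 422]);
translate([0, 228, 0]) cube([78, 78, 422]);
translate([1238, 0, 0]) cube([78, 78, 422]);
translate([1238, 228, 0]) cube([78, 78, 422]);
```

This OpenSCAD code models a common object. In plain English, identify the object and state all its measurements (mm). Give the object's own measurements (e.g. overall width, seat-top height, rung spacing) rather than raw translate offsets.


A long wooden bench with a 1316 mm (x) × 306 mm (y) seat, 57 mm thick, its top surface 479 mm above the floor. Four 78 mm square legs at the seat corners, flush with the edges, run from z = 0 to the seat underside.


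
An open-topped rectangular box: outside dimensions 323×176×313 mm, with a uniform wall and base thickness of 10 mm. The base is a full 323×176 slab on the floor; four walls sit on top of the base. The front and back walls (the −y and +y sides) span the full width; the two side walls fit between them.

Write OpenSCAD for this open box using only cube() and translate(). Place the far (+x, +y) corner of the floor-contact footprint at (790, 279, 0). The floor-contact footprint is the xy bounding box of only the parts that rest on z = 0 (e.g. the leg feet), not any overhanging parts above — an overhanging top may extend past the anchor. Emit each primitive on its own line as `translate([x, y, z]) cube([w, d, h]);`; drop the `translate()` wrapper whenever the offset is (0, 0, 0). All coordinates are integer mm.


translate([467, 103, 0]) cube([323, 176, 10]);
translate([467, 103, 10]) cube([323, 10, 303]);
translate([467, 269, 10]) cube([323, 10, 303]);
translate([467, 113, 10]) cube([10, 156, 303]);
translate([780, 113, 10]) cube([10, 156, 303]);


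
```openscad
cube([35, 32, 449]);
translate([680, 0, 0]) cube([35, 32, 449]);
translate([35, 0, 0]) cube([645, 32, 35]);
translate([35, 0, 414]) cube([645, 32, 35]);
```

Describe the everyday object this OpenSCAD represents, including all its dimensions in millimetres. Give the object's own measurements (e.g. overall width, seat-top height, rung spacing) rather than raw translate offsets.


A rectangular picture frame lying in the x–z plane (depth along y). The opening is 645 mm wide (x) by 379 mm tall (z), surrounded by a border 35 mm wide on all four sides. The frame is 32 mm deep and is made of two full-height vertical stiles with two horizontal rails fitted between them.


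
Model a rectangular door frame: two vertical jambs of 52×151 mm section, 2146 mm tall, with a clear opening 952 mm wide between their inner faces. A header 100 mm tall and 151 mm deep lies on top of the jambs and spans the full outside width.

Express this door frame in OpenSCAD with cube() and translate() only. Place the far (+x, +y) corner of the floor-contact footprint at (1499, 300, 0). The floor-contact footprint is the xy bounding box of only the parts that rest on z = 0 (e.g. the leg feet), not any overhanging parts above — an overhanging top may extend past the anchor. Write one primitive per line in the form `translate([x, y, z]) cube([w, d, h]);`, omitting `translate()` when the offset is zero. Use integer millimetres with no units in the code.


translate([443, 149, 0]) cube([52, 151, 2146]);
translate([1447, 149, 0]) cube([52, 151, 2146]);
translate([443, 149, 2146]) cube([1056, 151, 100]);


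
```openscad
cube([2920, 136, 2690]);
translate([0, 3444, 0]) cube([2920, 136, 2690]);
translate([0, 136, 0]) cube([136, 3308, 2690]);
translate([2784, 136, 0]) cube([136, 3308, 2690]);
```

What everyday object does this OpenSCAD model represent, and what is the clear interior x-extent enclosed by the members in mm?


A house (or room) frame. The interior width is 2648 mm.

Four 2690 mm walls enclosing a rectangle with no floor or roof — a room or house frame. Outside width is 2920 mm and wall thickness is 136 mm, so the interior width is 2920 − 2 × 136 = 2648 mm.


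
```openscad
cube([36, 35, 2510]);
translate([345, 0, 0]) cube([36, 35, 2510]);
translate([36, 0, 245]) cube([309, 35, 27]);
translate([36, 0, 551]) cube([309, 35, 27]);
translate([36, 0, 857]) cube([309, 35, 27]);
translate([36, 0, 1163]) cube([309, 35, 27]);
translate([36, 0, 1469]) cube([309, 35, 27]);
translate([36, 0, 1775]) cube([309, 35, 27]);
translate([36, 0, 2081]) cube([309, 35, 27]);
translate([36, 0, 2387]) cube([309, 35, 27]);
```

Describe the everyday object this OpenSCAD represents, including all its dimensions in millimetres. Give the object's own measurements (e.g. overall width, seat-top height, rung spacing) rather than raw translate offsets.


A straight ladder. Two 36×35 mm vertical rails, 2510 mm tall, stand 381 mm apart (outside-to-outside) with their front faces coplanar on the −y side. 8 rungs, each 35 mm deep and 27 mm tall, span between the inner faces of the rails, front faces flush with the rails. The lowest rung's underside is at z = 245 mm and rungs are spaced 306 mm apart (underside to underside).


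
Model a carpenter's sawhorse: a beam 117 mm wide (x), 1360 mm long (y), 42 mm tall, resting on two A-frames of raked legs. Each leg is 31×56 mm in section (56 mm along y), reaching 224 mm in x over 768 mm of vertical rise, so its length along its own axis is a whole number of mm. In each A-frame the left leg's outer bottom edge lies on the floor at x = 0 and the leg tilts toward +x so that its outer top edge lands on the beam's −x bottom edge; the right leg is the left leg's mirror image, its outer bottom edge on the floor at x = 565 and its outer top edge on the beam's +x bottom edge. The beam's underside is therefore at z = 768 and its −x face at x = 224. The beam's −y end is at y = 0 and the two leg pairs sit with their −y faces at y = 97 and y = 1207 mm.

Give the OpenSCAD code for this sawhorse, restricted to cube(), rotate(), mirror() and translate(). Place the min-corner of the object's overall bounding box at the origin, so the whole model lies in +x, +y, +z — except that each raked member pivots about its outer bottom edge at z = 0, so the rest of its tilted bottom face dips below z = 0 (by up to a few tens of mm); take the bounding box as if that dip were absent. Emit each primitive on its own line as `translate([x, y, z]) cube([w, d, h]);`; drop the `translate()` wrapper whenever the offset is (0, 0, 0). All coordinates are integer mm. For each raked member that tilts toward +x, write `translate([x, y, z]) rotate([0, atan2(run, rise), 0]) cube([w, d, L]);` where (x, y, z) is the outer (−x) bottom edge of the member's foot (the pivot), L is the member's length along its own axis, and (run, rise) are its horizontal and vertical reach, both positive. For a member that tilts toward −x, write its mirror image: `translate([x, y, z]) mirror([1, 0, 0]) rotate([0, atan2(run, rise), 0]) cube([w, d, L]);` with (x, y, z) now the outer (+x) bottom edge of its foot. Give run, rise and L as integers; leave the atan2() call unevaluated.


translate([224, 0, 768]) cube([117, 1360, 42]);
translate([0, 97, 0]) rotate([0, atan2(224, 768), 0]) cube([31, 56, 800]);
translate([565, 97, 0]) mirror([1, 0, 0]) rotate([0, atan2(224, 768), 0]) cube([31, 56, 800]);
translate([0, 1207, 0]) rotate([0, atan2(224, 768), 0]) cube([31, 56, 800]);
translate([565, 1207, 0]) mirror([1, 0, 0]) rotate([0, atan2(224, 768), 0]) cube([31, 56, 800]);


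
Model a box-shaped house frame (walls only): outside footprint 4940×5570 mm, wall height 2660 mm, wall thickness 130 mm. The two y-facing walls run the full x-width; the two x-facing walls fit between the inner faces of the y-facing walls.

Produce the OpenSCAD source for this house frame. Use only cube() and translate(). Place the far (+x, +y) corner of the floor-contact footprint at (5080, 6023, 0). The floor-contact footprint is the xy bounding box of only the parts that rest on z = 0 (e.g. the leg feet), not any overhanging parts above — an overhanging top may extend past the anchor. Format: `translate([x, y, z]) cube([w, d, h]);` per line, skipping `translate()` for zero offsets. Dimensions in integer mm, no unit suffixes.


translate([140, 453, 0]) cube([4940, 130, 2660]);
translate([140, 5893, 0]) cube([4940, 130, 2660]);
translate([140, 583, 0]) cube([130, 5310, 2660]);
translate([4950, 583, 0]) cube([130, 5310, 2660]);


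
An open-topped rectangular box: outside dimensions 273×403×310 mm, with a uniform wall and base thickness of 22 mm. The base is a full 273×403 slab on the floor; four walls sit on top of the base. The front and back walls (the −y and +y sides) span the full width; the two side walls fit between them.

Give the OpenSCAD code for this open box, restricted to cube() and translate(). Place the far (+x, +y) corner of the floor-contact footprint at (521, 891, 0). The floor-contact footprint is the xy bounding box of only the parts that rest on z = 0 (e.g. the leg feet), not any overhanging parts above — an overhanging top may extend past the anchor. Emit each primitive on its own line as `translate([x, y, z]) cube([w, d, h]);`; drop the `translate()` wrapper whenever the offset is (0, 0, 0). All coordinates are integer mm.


translate([248, 488, 0]) cube([273, 403, 22]);
translate([248, 488, 22]) cube([273, 22, 288]);
translate([248, 869, 22]) cube([273, 22, 288]);
translate([248, 510, 22]) cube([22, 359, 288]);
translate([499, 510, 22]) cube([22, 359, 288]);


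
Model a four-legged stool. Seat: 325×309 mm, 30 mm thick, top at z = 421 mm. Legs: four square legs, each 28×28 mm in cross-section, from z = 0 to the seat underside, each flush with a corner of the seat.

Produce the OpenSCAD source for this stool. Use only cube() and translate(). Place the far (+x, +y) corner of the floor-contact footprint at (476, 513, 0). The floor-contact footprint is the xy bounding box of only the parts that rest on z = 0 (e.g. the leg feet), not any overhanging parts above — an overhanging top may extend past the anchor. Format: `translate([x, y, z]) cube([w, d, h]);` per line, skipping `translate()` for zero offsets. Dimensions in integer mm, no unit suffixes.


translate([151, 204, 391]) cube([325, 309, 30]);
translate([151, 204, 0]) cube([28, 28, 391]);
translate([448, 204, 0]) cube([28, 28, 391]);
translate([151, 485, 0]) cube([28, 28, 391]);
translate([448, 485, 0]) cube([28, 28, 391]);


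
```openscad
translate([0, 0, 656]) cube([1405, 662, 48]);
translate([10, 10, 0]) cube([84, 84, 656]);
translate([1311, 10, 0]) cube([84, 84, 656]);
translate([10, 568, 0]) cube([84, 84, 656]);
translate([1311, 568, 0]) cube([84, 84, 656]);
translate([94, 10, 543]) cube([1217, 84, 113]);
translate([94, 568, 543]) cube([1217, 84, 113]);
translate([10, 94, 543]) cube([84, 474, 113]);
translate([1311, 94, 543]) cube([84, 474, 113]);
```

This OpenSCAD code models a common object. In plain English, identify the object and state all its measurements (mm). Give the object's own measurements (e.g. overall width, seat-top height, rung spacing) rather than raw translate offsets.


A table: top 1405 mm (x) × 662 mm (y), 48 mm thick, upper face at z = 704 mm, on four 84×84 mm square legs, each inset 10 mm from the nearest pair of top edges from z = 0 to the bottom of the top. Four apron rails, 84 mm thick and 113 mm tall, run between adjacent legs with their top edges flush with the underside of the top and their outer faces flush with the legs' outer faces.


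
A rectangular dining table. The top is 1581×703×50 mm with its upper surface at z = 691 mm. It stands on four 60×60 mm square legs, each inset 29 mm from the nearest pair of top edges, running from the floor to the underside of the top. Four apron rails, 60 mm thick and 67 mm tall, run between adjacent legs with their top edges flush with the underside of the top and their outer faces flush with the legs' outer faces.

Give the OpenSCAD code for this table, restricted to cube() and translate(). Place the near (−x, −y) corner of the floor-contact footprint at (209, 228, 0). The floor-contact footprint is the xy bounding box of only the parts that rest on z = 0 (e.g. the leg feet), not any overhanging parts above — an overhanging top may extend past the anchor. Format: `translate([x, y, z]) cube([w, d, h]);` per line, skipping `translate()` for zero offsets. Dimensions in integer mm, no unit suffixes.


// leg_h = 691 - 50 = 641
// apron z = 641 - 67 = 574
translate([180, 199, 641]) cube([1581, 703, 50]);
translate([209, 228, 0]) cube([60, 60, 641]);
translate([1672, 228, 0]) cube([60, 60, 641]);
translate([209, 813, 0]) cube([60, 60, 641]);
translate([1672, 813, 0]) cube([60, 60, 641]);
translate([269, 228, 574]) cube([1403, 60, 67]);
translate([269, 813, 574]) cube([1403, 60, 67]);
translate([209, 288, 574]) cube([60, 525, 67]);
translate([1672, 288, 574]) cube([60, 525, 67]);


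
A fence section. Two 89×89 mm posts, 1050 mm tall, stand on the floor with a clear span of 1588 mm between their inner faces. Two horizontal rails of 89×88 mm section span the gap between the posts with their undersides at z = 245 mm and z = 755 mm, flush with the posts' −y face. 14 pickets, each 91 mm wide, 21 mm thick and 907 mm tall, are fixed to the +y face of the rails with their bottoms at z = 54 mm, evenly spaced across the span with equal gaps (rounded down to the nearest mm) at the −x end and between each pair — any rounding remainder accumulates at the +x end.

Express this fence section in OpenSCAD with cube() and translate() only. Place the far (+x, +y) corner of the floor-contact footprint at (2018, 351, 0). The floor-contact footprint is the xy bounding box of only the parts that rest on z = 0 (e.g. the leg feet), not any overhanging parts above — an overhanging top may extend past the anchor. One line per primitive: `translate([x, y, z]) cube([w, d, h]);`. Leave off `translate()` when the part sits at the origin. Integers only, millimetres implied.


translate([252, 262, 0]) cube([89, 89, 1050]);
translate([1929, 262, 0]) cube([89, 89, 1050]);
translate([341, 262, 245]) cube([1588, 89, 88]);
translate([341, 262, 755]) cube([1588, 89, 88]);
translate([361, 351, 54]) cube([91, 21, 907]);
translate([472, 351, 54]) cube([91, 21, 907]);
translate([583, 351, 54]) cube([91, 21, 907]);
translate([694, 351, 54]) cube([91, 21, 907]);
translate([805, 351, 54]) cube([91, 21, 907]);
translate([916, 351, 54]) cube([91, 21, 907]);
translate([1027, 351, 54]) cube([91, 21, 907]);
translate([1138, 351, 54]) cube([91, 21, 907]);
translate([1249, 351, 54]) cube([91, 21, 907]);
translate([1360, 351, 54]) cube([91, 21, 907]);
translate([1471, 351, 54]) cube([91, 21, 907]);
translate([1582, 351, 54]) cube([91, 21, 907]);
translate([1693, 351, 54]) cube([91, 21, 907]);
translate([1804, 351, 54]) cube([91, 21, 907]);


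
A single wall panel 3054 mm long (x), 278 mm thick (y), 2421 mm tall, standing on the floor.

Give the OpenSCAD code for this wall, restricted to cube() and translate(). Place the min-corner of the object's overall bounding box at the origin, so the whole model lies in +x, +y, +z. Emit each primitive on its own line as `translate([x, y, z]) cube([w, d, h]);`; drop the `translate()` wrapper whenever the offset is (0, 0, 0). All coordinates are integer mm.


cube([3054, 278, 2421]);


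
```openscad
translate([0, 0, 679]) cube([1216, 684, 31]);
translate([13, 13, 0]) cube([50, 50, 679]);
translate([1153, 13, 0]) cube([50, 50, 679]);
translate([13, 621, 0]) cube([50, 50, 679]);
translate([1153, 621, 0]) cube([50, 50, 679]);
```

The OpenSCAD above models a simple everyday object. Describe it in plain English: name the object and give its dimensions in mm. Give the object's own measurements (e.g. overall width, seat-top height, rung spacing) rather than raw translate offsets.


A rectangular dining table. The top is 1216×684×31 mm with its upper surface at z = 710 mm. It stands on four 50×50 mm square legs, each inset 13 mm from the nearest pair of top edges, running from the floor to the underside of the top.


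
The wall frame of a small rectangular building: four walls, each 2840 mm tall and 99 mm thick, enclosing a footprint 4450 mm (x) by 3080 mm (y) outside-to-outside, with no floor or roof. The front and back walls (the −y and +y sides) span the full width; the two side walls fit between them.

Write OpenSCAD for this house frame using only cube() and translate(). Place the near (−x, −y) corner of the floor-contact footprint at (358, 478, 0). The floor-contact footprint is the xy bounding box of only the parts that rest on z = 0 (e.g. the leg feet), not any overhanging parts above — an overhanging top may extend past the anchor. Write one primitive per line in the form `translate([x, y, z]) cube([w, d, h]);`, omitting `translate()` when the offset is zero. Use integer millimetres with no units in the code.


translate([358, 478, 0]) cube([4450, 99, 2840]);
translate([358, 3459, 0]) cube([4450, 99, 2840]);
translate([358, 577, 0]) cube([99, 2882, 2840]);
translate([4709, 577, 0]) cube([99, 2882, 2840]);


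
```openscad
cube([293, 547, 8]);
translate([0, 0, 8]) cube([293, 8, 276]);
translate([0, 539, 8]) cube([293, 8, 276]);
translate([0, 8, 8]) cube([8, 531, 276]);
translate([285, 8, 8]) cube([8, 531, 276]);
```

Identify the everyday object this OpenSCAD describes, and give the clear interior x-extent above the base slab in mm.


An open box. The internal width is 277 mm.

A 293×547 base slab with four walls standing on it — an open box. The base is 293 mm wide and the walls are 8 mm thick, so the internal width is 293 − 2 × 8 = 277 mm.


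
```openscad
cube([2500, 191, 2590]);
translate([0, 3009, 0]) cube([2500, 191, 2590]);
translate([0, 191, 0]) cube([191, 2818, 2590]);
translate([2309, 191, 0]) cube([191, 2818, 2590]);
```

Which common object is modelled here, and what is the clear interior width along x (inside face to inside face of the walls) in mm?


A house (or room) frame. The interior width is 2118 mm.

Four 2590 mm walls enclosing a rectangle with no floor or roof — a room or house frame. Outside width is 2500 mm and wall thickness is 191 mm, so the interior width is 2500 − 2 × 191 = 2118 mm.


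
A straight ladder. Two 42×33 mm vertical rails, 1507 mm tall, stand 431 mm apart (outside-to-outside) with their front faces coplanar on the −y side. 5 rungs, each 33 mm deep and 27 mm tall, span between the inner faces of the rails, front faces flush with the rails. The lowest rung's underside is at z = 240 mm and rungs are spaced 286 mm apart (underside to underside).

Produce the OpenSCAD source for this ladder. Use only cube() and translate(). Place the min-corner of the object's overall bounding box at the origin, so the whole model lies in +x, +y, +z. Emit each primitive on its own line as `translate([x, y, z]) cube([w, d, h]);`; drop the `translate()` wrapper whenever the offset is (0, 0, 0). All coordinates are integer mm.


cube([42, 33, 1507]);
translate([389, 0, 0]) cube([42, 33, 1507]);
translate([42, 0, 240]) cube([347, 33, 27]);
translate([42, 0, 526]) cube([347, 33, 27]);
translate([42, 0, 812]) cube([347, 33, 27]);
translate([42, 0, 1098]) cube([347, 33, 27]);
translate([42, 0, 1384]) cube([347, 33, 27]);


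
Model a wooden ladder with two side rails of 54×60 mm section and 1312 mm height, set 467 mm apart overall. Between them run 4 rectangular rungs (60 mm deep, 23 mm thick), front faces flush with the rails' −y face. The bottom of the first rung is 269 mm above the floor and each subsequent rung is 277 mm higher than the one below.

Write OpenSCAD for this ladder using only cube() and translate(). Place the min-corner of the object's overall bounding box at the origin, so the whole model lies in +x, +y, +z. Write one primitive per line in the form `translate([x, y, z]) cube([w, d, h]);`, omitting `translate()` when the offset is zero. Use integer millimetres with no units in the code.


cube([54, 60, 1312]);
translate([413, 0, 0]) cube([54, 60, 1312]);
translate([54, 0, 269]) cube([359, 60, 23]);
translate([54, 0, 546]) cube([359, 60, 23]);
translate([54, 0, 823]) cube([359, 60, 23]);
translate([54, 0, 1100]) cube([359, 60, 23]);


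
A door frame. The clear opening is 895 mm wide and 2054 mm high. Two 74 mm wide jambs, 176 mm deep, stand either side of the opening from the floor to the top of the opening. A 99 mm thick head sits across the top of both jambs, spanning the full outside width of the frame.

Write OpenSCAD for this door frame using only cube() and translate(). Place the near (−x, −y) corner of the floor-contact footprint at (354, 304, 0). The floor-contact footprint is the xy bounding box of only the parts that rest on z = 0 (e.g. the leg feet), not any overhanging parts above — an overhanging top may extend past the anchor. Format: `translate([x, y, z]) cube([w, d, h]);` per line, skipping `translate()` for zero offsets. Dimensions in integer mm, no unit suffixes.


translate([354, 304, 0]) cube([74, 176, 2054]);
translate([1323, 304, 0]) cube([74, 176, 2054]);
translate([354, 304, 2054]) cube([1043, 176, 99]);


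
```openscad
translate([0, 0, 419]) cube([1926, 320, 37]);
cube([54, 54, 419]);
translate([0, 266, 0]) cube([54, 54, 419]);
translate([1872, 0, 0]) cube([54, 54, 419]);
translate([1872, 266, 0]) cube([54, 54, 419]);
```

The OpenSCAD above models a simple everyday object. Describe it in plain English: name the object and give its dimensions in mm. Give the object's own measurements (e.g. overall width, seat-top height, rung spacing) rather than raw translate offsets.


A long wooden bench with a 1926 mm (x) × 320 mm (y) seat, 37 mm thick, its top surface 456 mm above the floor. Four 54 mm square legs at the seat corners, flush with the edges, run from z = 0 to the seat underside.
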